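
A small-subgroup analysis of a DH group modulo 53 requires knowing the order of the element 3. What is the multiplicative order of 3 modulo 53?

52

By Lagrange's theorem, ord_53(3) divides φ(53) = 53 − 1 = 52 = 2^2 · 13.
Divisors of 52: 1, 2, 4, 13, 26, 52.
Evaluate successive powers at the divisors of 52:
3^1 ≡ 3
3^2 ≡ 9
3^4 ≡ 28
3^13 ≡ 30
3^26 ≡ 52
3^52 ≡ 1
Hence ord(3) = 52.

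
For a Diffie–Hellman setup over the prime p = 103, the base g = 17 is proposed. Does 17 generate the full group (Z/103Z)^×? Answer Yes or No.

φ(103) = 103 − 1 = 102 = 2 · 3 · 17.
It suffices to check that the order of 17 is not a proper divisor of 102: compute 17^(102/q) for q ∈ {2, 3, 17}.
17^51 ≡ 1 (mod 103)  [q = 2: ≡ 1 ✗]
17^34 ≡ 56 (mod 103)  [q = 3: ≢ 1 ✓]
17^6 ≡ 34 (mod 103)  [q = 17: ≢ 1 ✓]
Since 17^51 ≡ 1, the order of 17 divides 51 < 102, so 17 is not a primitive root.

No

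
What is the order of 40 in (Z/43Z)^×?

The order of 40 must divide φ(43) = 43 − 1 = 42 = 2 · 3 · 7.
Divisors of 42: 1, 2, 3, 6, 7, 14, 21, 42.
Test each divisor d:
40^1 ≡ 40 (mod 43)
40^2 ≡ 9 (mod 43)
40^3 ≡ 16 (mod 43)
40^6 ≡ 41 (mod 43)
40^7 ≡ 6 (mod 43)
40^14 ≡ 36 (mod 43)
40^21 ≡ 1 (mod 43) ✓
Hence ord(40) = 21.

21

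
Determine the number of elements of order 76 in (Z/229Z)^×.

φ(229) = 229 − 1 = 228 = 2^2 · 3 · 19.
Since (Z/229Z)^× is cyclic of order 228, the number of elements of order d is φ(d) when d | 228 and 0 otherwise.
76 = 2^2 · 19 divides 228, and φ(76) = 36.

36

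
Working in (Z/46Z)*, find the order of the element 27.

11

ord(27) | φ(46) = φ(2)·φ(23) = 1·22 = 22 = 2 · 11.
Divisors of 22: 1, 2, 11, 22.
Compute 27^d (mod 46) for the divisors d until we hit 1:
27^1 ≡ 27
27^2 ≡ 39
27^11 ≡ 1
So ord_46(27) = 11.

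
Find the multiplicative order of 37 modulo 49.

21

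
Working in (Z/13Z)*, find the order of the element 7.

12

ord(7) | φ(13) = 13 − 1 = 12 = 2^2 · 3.
Divisors of 12: 1, 2, 3, 4, 6, 12.
Test each divisor d:
7^1 ≡ 7 (mod 13)
7^2 ≡ 10 (mod 13)
7^3 ≡ 5 (mod 13)
7^4 ≡ 9 (mod 13)
7^6 ≡ 12 (mod 13)
7^12 ≡ 1 (mod 13) ✓
The smallest such exponent is 12, so the order of 7 is 12.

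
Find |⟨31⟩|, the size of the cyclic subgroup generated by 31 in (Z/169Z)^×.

By Lagrange's theorem, ord_169(31) divides φ(169) = φ(13^2) = 13·(13−1) = 156 = 2^2 · 3 · 13.
Divisors of 156: 1, 2, 3, 4, 6, 12, 13, 26, 39, 52, 78, 156.
Test each divisor d:
31^1 ≡ 31 (mod 169)
31^2 ≡ 116 (mod 169)
31^3 ≡ 47 (mod 169)
31^4 ≡ 105 (mod 169)
31^6 ≡ 12 (mod 169)
31^12 ≡ 144 (mod 169)
31^13 ≡ 70 (mod 169)
31^26 ≡ 168 (mod 169)
31^39 ≡ 99 (mod 169)
31^52 ≡ 1 (mod 169) ✓
Hence ord(31) = 52.

52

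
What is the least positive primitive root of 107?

φ(107) = 107 − 1 = 106 = 2 · 53.
g is a primitive root iff g^(106/q) ≢ 1 (mod 107) for each prime q ∈ {2, 53}.
g = 2: 2^53 ≡ 106; 2^2 ≡ 4 — none is 1, so 2 is a primitive root.
Hence the least primitive root of 107 is 2.

2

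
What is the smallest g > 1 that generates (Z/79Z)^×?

φ(79) = 79 − 1 = 78 = 2 · 3 · 13.
g is a primitive root iff g^(78/q) ≢ 1 (mod 79) for each prime q ∈ {2, 3, 13}.
g = 2: 2^39 ≡ 1 — hits 1, so not a primitive root.
g = 3: 3^39 ≡ 78; 3^26 ≡ 23; 3^6 ≡ 18 — none is 1, so 3 is a primitive root.
The smallest primitive root modulo 79 is 3.

3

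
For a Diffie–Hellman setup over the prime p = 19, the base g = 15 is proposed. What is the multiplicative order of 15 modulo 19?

ord(15) | φ(19) = 19 − 1 = 18 = 2 · 3^2.
Divisors of 18: 1, 2, 3, 6, 9, 18.
Test each divisor d:
15^1 ≡ 15
15^2 ≡ 16
15^3 ≡ 12
15^6 ≡ 11
15^9 ≡ 18
15^18 ≡ 1
The smallest such exponent is 18, so the order of 15 is 18.

18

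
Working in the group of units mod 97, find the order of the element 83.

The order of 83 must divide φ(97) = 97 − 1 = 96 = 2^5 · 3.
Divisors of 96: 1, 2, 3, 4, 6, 8, 12, 16, 24, 32, 48, 96.
Check 83^d mod 97 for each divisor in increasing order:
83^1 ≡ 83 (mod 97)
83^2 ≡ 2 (mod 97)
83^3 ≡ 69 (mod 97)
83^4 ≡ 4 (mod 97)
83^6 ≡ 8 (mod 97)
83^8 ≡ 16 (mod 97)
83^12 ≡ 64 (mod 97)
83^16 ≡ 62 (mod 97)
83^24 ≡ 22 (mod 97)
83^32 ≡ 61 (mod 97)
83^48 ≡ 96 (mod 97)
83^96 ≡ 1 (mod 97) ✓
The smallest such exponent is 96, so the order of 83 is 96.

96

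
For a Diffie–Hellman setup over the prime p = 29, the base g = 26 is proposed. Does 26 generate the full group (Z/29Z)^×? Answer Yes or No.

Yes

φ(29) = 29 − 1 = 28 = 2^2 · 7.
It suffices to check that the order of 26 is not a proper divisor of 28: compute 26^(28/q) for q ∈ {2, 7}.
26^14 ≡ 28 (mod 29)  [q = 2: ≢ 1 ✓]
26^4 ≡ 23 (mod 29)  [q = 7: ≢ 1 ✓]
None equal 1, so ord_29(26) = 28: 26 is a primitive root.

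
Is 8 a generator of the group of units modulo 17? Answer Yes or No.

No

φ(17) = 17 − 1 = 16 = 2^4.
8 is a primitive root mod 17 iff 8^(φ(17)/q) ≢ 1 for every prime q | φ(17), i.e. q ∈ {2}.
8^8 ≡ 1 (mod 17)  [q = 2: ≡ 1 ✗]
The check at q = 2 fails, so 8 generates a proper subgroup.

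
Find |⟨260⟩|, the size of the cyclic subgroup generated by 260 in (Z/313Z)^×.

By Lagrange's theorem, ord_313(260) divides φ(313) = 313 − 1 = 312 = 2^3 · 3 · 13.
Divisors of 312: 1, 2, 3, 4, 6, 8, 12, 13, 24, 26, 39, 52, 78, 104, 156, 312.
Check 260^d mod 313 for each divisor in increasing order:
260^1 ≡ 260 (mod 313)
260^2 ≡ 305 (mod 313)
260^3 ≡ 111 (mod 313)
260^4 ≡ 64 (mod 313)
260^6 ≡ 114 (mod 313)
260^8 ≡ 27 (mod 313)
260^12 ≡ 163 (mod 313)
260^13 ≡ 125 (mod 313)
260^24 ≡ 277 (mod 313)
260^26 ≡ 288 (mod 313)
260^39 ≡ 5 (mod 313)
260^52 ≡ 312 (mod 313)
260^78 ≡ 25 (mod 313)
260^104 ≡ 1 (mod 313) ✓
Hence ord(260) = 104.

104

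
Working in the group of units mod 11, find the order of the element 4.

The order of 4 must divide φ(11) = 11 − 1 = 10 = 2 · 5.
Divisors of 10: 1, 2, 5, 10.
Test each divisor d:
4^1 ≡ 4 (mod 11)
4^2 ≡ 5 (mod 11)
4^5 ≡ 1 (mod 11) ✓
So ord_11(4) = 5.

5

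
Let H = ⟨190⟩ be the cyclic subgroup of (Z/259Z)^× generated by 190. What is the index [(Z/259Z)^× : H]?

6

Since 190 ∈ (Z/259Z)^×, its order divides φ(259) = φ(7·37) = (7−1)·(37−1) = 6·36 = 216 = 2^3 · 3^3.
Divisors of 216: 1, 2, 3, 4, 6, 8, 9, 12, 18, 24, 27, 36, 54, 72, 108, 216.
Check 190^d mod 259 for each divisor in increasing order:
190^1 ≡ 190 (mod 259)
190^2 ≡ 99 (mod 259)
190^3 ≡ 162 (mod 259)
190^4 ≡ 218 (mod 259)
190^6 ≡ 85 (mod 259)
190^8 ≡ 127 (mod 259)
190^9 ≡ 43 (mod 259)
190^12 ≡ 232 (mod 259)
190^18 ≡ 36 (mod 259)
190^24 ≡ 211 (mod 259)
190^27 ≡ 253 (mod 259)
190^36 ≡ 1 (mod 259) ✓
So ord_259(190) = 36, hence |⟨190⟩| = 36.
Index = |(Z/259Z)^×| / |⟨190⟩| = 216 / 36 = 6.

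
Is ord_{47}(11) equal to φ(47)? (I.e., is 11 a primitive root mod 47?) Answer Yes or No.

Yes

φ(47) = 47 − 1 = 46 = 2 · 23.
11 is a primitive root mod 47 iff 11^(φ(47)/q) ≢ 1 for every prime q | φ(47), i.e. q ∈ {2, 23}.
11^23 ≡ 46 (mod 47)  [q = 2: ≢ 1 ✓]
11^2 ≡ 27 (mod 47)  [q = 23: ≢ 1 ✓]
All checks pass, so 11 has order 46 and is a primitive root modulo 47.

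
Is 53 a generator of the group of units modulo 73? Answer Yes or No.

Yes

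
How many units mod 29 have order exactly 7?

6

φ(29) = 29 − 1 = 28 = 2^2 · 7.
In a cyclic group of order 28, there are φ(d) elements of order d for each divisor d of 28, and zero for non-divisors.
7 | 28, and φ(7) = 7 − 1 = 6.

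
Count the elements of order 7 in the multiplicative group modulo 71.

6

φ(71) = 71 − 1 = 70 = 2 · 5 · 7.
(Z/71Z)^× is cyclic (|G| = 70); a cyclic group of order m has exactly φ(d) elements of each order d | m, and none otherwise.
7 | 70, and φ(7) = 7 − 1 = 6.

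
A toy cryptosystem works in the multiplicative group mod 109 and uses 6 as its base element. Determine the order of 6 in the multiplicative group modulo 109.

The order of 6 must divide φ(109) = 109 − 1 = 108 = 2^2 · 3^3.
Divisors of 108: 1, 2, 3, 4, 6, 9, 12, 18, 27, 36, 54, 108.
Compute 6^d (mod 109) for the divisors d until we hit 1:
6^1 ≡ 6
6^2 ≡ 36
6^3 ≡ 107
6^4 ≡ 97
6^6 ≡ 4
6^9 ≡ 101
6^12 ≡ 16
6^18 ≡ 64
6^27 ≡ 33
6^36 ≡ 63
6^54 ≡ 108
6^108 ≡ 1
Hence ord(6) = 108.

108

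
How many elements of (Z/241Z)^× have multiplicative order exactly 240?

φ(241) = 241 − 1 = 240 = 2^4 · 3 · 5.
(Z/241Z)^× is cyclic (|G| = 240); a cyclic group of order m has exactly φ(d) elements of each order d | m, and none otherwise.
240 = 2^4 · 3 · 5 divides 240, and φ(240) = 64.

64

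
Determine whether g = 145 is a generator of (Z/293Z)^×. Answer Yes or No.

φ(293) = 293 − 1 = 292 = 2^2 · 73.
Test 145^(292/q) mod 293 for each prime factor q of 292:
145^146 ≡ 1 (mod 293)  [q = 2: ≡ 1 ✗]
145^4 ≡ 60 (mod 293)  [q = 73: ≢ 1 ✓]
The check at q = 2 fails, so 145 generates a proper subgroup.

No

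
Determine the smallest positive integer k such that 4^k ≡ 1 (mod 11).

Since 4 ∈ (Z/11Z)^×, its order divides φ(11) = 11 − 1 = 10 = 2 · 5.
Divisors of 10: 1, 2, 5, 10.
Check 4^d mod 11 for each divisor in increasing order:
4^1 ≡ 4 (mod 11)
4^2 ≡ 5 (mod 11)
4^5 ≡ 1 (mod 11) ✓
The smallest such exponent is 5, so the order of 4 is 5.

5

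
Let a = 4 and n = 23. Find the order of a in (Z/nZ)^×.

The order of 4 must divide φ(23) = 23 − 1 = 22 = 2 · 11.
Divisors of 22: 1, 2, 11, 22.
Evaluate successive powers at the divisors of 22:
4^1 ≡ 4
4^2 ≡ 16
4^11 ≡ 1
Hence ord(4) = 11.

11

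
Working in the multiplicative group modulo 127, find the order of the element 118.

ord(118) | φ(127) = 127 − 1 = 126 = 2 · 3^2 · 7.
Divisors of 126: 1, 2, 3, 6, 7, 9, 14, 18, 21, 42, 63, 126.
Evaluate successive powers at the divisors of 126:
118^1 ≡ 118 (mod 127)
118^2 ≡ 81 (mod 127)
118^3 ≡ 33 (mod 127)
118^6 ≡ 73 (mod 127)
118^7 ≡ 105 (mod 127)
118^9 ≡ 123 (mod 127)
118^14 ≡ 103 (mod 127)
118^18 ≡ 16 (mod 127)
118^21 ≡ 20 (mod 127)
118^42 ≡ 19 (mod 127)
118^63 ≡ 126 (mod 127)
118^126 ≡ 1 (mod 127) ✓
The smallest such exponent is 126, so the order of 118 is 126.

126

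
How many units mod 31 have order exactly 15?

φ(31) = 31 − 1 = 30 = 2 · 3 · 5.
Since (Z/31Z)^× is cyclic of order 30, the number of elements of order d is φ(d) when d | 30 and 0 otherwise.
15 = 3 · 5 divides 30, and φ(15) = 8.

8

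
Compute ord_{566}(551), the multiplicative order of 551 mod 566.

ord(551) | φ(566) = φ(2)·φ(283) = 1·282 = 282 = 2 · 3 · 47.
Divisors of 282: 1, 2, 3, 6, 47, 94, 141, 282.
Test each divisor d:
551^1 ≡ 551 (mod 566)
551^2 ≡ 225 (mod 566)
551^3 ≡ 21 (mod 566)
551^6 ≡ 441 (mod 566)
551^47 ≡ 565 (mod 566)
551^94 ≡ 1 (mod 566) ✓
The smallest such exponent is 94, so the order of 551 is 94.

94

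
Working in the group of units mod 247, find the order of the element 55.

9

The order of 55 must divide φ(247) = φ(13·19) = (13−1)·(19−1) = 12·18 = 216 = 2^3 · 3^3.
Divisors of 216: 1, 2, 3, 4, 6, 8, 9, 12, 18, 24, 27, 36, 54, 72, 108, 216.
Test each divisor d:
55^1 ≡ 55 (mod 247)
55^2 ≡ 61 (mod 247)
55^3 ≡ 144 (mod 247)
55^4 ≡ 16 (mod 247)
55^6 ≡ 235 (mod 247)
55^8 ≡ 9 (mod 247)
55^9 ≡ 1 (mod 247) ✓
Hence ord(55) = 9.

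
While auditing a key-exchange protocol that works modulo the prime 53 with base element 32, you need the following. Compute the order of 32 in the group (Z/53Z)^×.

52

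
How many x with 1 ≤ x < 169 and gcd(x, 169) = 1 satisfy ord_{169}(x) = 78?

24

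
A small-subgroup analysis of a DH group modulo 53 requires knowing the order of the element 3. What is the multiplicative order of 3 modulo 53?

52

ord(3) | φ(53) = 53 − 1 = 52 = 2^2 · 13.
Divisors of 52: 1, 2, 4, 13, 26, 52.
Compute 3^d (mod 53) for the divisors d until we hit 1:
3^1 ≡ 3 (mod 53)
3^2 ≡ 9 (mod 53)
3^4 ≡ 28 (mod 53)
3^13 ≡ 30 (mod 53)
3^26 ≡ 52 (mod 53)
3^52 ≡ 1 (mod 53) ✓
The smallest such exponent is 52, so the order of 3 is 52.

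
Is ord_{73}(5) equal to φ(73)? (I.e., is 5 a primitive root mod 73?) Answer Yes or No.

Yes

φ(73) = 73 − 1 = 72 = 2^3 · 3^2.
Test 5^(72/q) mod 73 for each prime factor q of 72:
5^36 ≡ 72 (mod 73)  [q = 2: ≢ 1 ✓]
5^24 ≡ 8 (mod 73)  [q = 3: ≢ 1 ✓]
All checks pass, so 5 has order 72 and is a primitive root modulo 73.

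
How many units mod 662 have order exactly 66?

20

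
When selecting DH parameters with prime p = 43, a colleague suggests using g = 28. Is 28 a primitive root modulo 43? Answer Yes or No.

Yes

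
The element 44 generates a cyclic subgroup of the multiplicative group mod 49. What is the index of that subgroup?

Since 44 ∈ (Z/49Z)^×, its order divides φ(49) = φ(7^2) = 7·(7−1) = 42 = 2 · 3 · 7.
Divisors of 42: 1, 2, 3, 6, 7, 14, 21, 42.
Check 44^d mod 49 for each divisor in increasing order:
44^1 ≡ 44 (mod 49)
44^2 ≡ 25 (mod 49)
44^3 ≡ 22 (mod 49)
44^6 ≡ 43 (mod 49)
44^7 ≡ 30 (mod 49)
44^14 ≡ 18 (mod 49)
44^21 ≡ 1 (mod 49) ✓
Thus |⟨44⟩| = ord(44) = 21.
[(Z/49Z)^× : ⟨44⟩] = 42/21 = 2.

2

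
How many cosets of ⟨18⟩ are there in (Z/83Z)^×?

Since 18 ∈ (Z/83Z)^×, its order divides φ(83) = 83 − 1 = 82 = 2 · 41.
Divisors of 82: 1, 2, 41, 82.
Check 18^d mod 83 for each divisor in increasing order:
18^1 ≡ 18 (mod 83)
18^2 ≡ 75 (mod 83)
18^41 ≡ 82 (mod 83)
18^82 ≡ 1 (mod 83) ✓
The order of 18 is 82, so the subgroup it generates has 82 elements.
The index is φ(83) / ord(18) = 82 / 82 = 1.

1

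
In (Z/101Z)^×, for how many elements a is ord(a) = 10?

4

φ(101) = 101 − 1 = 100 = 2^2 · 5^2.
Since (Z/101Z)^× is cyclic of order 100, the number of elements of order d is φ(d) when d | 100 and 0 otherwise.
10 = 2 · 5 divides 100, and φ(10) = 4.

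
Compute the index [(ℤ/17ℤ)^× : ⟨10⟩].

ord(10) | φ(17) = 17 − 1 = 16 = 2^4.
Divisors of 16: 1, 2, 4, 8, 16.
Evaluate successive powers at the divisors of 16:
10^1 ≡ 10 (mod 17)
10^2 ≡ 15 (mod 17)
10^4 ≡ 4 (mod 17)
10^8 ≡ 16 (mod 17)
10^16 ≡ 1 (mod 17) ✓
The order of 10 is 16, so the subgroup it generates has 16 elements.
Index = |(Z/17Z)^×| / |⟨10⟩| = 16 / 16 = 1.

1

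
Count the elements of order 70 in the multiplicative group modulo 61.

0

φ(61) = 61 − 1 = 60 = 2^2 · 3 · 5.
(Z/61Z)^× is cyclic (|G| = 60); a cyclic group of order m has exactly φ(d) elements of each order d | m, and none otherwise.
Here 60 is not a multiple of 70, so there are no elements of order 70.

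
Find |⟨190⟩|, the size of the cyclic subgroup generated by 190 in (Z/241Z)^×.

240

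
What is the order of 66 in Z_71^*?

10

ord(66) | φ(71) = 71 − 1 = 70 = 2 · 5 · 7.
Divisors of 70: 1, 2, 5, 7, 10, 14, 35, 70.
Test each divisor d:
66^1 ≡ 66
66^2 ≡ 25
66^5 ≡ 70
66^7 ≡ 46
66^10 ≡ 1
The smallest such exponent is 10, so the order of 66 is 10.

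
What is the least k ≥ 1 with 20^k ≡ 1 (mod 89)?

44

Since 20 ∈ (Z/89Z)^×, its order divides φ(89) = 89 − 1 = 88 = 2^3 · 11.
Divisors of 88: 1, 2, 4, 8, 11, 22, 44, 88.
Check 20^d mod 89 for each divisor in increasing order:
20^1 ≡ 20
20^2 ≡ 44
20^4 ≡ 67
20^8 ≡ 39
20^11 ≡ 55
20^22 ≡ 88
20^44 ≡ 1
Therefore the multiplicative order of 20 modulo 89 is 44.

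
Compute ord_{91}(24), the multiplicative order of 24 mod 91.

12

Since 24 ∈ (Z/91Z)^×, its order divides φ(91) = φ(7·13) = (7−1)·(13−1) = 6·12 = 72 = 2^3 · 3^2.
Divisors of 72: 1, 2, 3, 4, 6, 8, 9, 12, 18, 24, 36, 72.
Test each divisor d:
24^1 ≡ 24
24^2 ≡ 30
24^3 ≡ 83
24^4 ≡ 81
24^6 ≡ 64
24^8 ≡ 9
24^9 ≡ 34
24^12 ≡ 1
Hence ord(24) = 12.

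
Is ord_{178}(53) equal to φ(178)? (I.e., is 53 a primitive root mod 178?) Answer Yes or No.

No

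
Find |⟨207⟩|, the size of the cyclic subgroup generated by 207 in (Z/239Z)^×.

The order of 207 must divide φ(239) = 239 − 1 = 238 = 2 · 7 · 17.
Divisors of 238: 1, 2, 7, 14, 17, 34, 119, 238.
Evaluate successive powers at the divisors of 238:
207^1 ≡ 207 (mod 239)
207^2 ≡ 68 (mod 239)
207^7 ≡ 76 (mod 239)
207^14 ≡ 40 (mod 239)
207^17 ≡ 195 (mod 239)
207^34 ≡ 24 (mod 239)
207^119 ≡ 238 (mod 239)
207^238 ≡ 1 (mod 239) ✓
The smallest such exponent is 238, so the order of 207 is 238.

238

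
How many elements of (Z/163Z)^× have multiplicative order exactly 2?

1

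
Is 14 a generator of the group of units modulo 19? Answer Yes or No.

Yes

φ(19) = 19 − 1 = 18 = 2 · 3^2.
Test 14^(18/q) mod 19 for each prime factor q of 18:
14^9 ≡ 18 (mod 19)  [q = 2: ≢ 1 ✓]
14^6 ≡ 7 (mod 19)  [q = 3: ≢ 1 ✓]
All checks pass, so 14 has order 18 and is a primitive root modulo 19.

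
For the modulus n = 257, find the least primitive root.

3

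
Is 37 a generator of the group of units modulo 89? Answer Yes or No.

No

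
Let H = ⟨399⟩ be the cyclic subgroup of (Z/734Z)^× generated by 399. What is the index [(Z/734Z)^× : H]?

Since 399 ∈ (Z/734Z)^×, its order divides φ(734) = φ(2)·φ(367) = 1·366 = 366 = 2 · 3 · 61.
Divisors of 366: 1, 2, 3, 6, 61, 122, 183, 366.
Test each divisor d:
399^1 ≡ 399 (mod 734)
399^2 ≡ 657 (mod 734)
399^3 ≡ 105 (mod 734)
399^6 ≡ 15 (mod 734)
399^61 ≡ 283 (mod 734)
399^122 ≡ 83 (mod 734)
399^183 ≡ 1 (mod 734) ✓
Thus |⟨399⟩| = ord(399) = 183.
The index is φ(734) / ord(399) = 366 / 183 = 2.

2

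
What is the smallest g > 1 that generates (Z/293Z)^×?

2

φ(293) = 293 − 1 = 292 = 2^2 · 73.
Test candidates g = 2, 3, … against the prime factors q ∈ {2, 73} of φ(293): g is a generator iff g^(292/q) ≢ 1 for every such q.
g = 2: 2^146 ≡ 292; 2^4 ≡ 16 — none is 1, so 2 is a primitive root.
Hence the least primitive root of 293 is 2.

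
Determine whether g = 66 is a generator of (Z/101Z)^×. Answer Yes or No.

Yes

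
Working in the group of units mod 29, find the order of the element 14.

28

By Lagrange's theorem, ord_29(14) divides φ(29) = 29 − 1 = 28 = 2^2 · 7.
Divisors of 28: 1, 2, 4, 7, 14, 28.
Test each divisor d:
14^1 ≡ 14 (mod 29)
14^2 ≡ 22 (mod 29)
14^4 ≡ 20 (mod 29)
14^7 ≡ 12 (mod 29)
14^14 ≡ 28 (mod 29)
14^28 ≡ 1 (mod 29) ✓
So ord_29(14) = 28.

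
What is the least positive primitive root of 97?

5

φ(97) = 97 − 1 = 96 = 2^5 · 3.
Test candidates g = 2, 3, … against the prime factors q ∈ {2, 3} of φ(97): g is a generator iff g^(96/q) ≢ 1 for every such q.
g = 2: 2^48 ≡ 1 — hits 1, so not a primitive root.
g = 3: 3^48 ≡ 1 — hits 1, so not a primitive root.
g = 4: 4^48 ≡ 1 — hits 1, so not a primitive root.
g = 5: 5^48 ≡ 96; 5^32 ≡ 35 — none is 1, so 5 is a primitive root.
So 5 is the smallest generator of (Z/97Z)^×.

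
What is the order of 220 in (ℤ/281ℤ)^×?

Since 220 ∈ (Z/281Z)^×, its order divides φ(281) = 281 − 1 = 280 = 2^3 · 5 · 7.
Divisors of 280: 1, 2, 4, 5, 7, 8, 10, 14, 20, 28, 35, 40, 56, 70, 140, 280.
Compute 220^d (mod 281) for the divisors d until we hit 1:
220^1 ≡ 220
220^2 ≡ 68
220^4 ≡ 128
220^5 ≡ 60
220^7 ≡ 146
220^8 ≡ 86
220^10 ≡ 228
220^14 ≡ 241
220^20 ≡ 280
220^28 ≡ 195
220^35 ≡ 89
220^40 ≡ 1
Hence ord(220) = 40.

40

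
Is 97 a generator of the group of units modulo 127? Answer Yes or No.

φ(127) = 127 − 1 = 126 = 2 · 3^2 · 7.
An element g generates (Z/127Z)^× iff g^(126/q) ≢ 1 (mod 127) for each prime q ∈ {2, 3, 7}.
97^63 ≡ 126 (mod 127)  [q = 2: ≢ 1 ✓]
97^42 ≡ 107 (mod 127)  [q = 3: ≢ 1 ✓]
97^18 ≡ 32 (mod 127)  [q = 7: ≢ 1 ✓]
None equal 1, so ord_127(97) = 126: 97 is a primitive root.

Yes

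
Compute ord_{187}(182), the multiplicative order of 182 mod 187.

80

Since 182 ∈ (Z/187Z)^×, its order divides φ(187) = φ(11·17) = (11−1)·(17−1) = 10·16 = 160 = 2^5 · 5.
Divisors of 160: 1, 2, 4, 5, 8, 10, 16, 20, 32, 40, 80, 160.
Check 182^d mod 187 for each divisor in increasing order:
182^1 ≡ 182
182^2 ≡ 25
182^4 ≡ 64
182^5 ≡ 54
182^8 ≡ 169
182^10 ≡ 111
182^16 ≡ 137
182^20 ≡ 166
182^32 ≡ 69
182^40 ≡ 67
182^80 ≡ 1
Therefore the multiplicative order of 182 modulo 187 is 80.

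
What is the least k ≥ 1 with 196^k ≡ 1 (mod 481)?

Since 196 ∈ (Z/481Z)^×, its order divides φ(481) = φ(13·37) = (13−1)·(37−1) = 12·36 = 432 = 2^4 · 3^3.
Divisors of 432: 1, 2, 3, 4, 6, 8, 9, 12, 16, 18, 24, 27, 36, 48, 54, 72, 108, 144, 216, 432.
Check 196^d mod 481 for each divisor in increasing order:
196^1 ≡ 196 (mod 481)
196^2 ≡ 417 (mod 481)
196^3 ≡ 443 (mod 481)
196^4 ≡ 248 (mod 481)
196^6 ≡ 1 (mod 481) ✓
Therefore the multiplicative order of 196 modulo 481 is 6.

6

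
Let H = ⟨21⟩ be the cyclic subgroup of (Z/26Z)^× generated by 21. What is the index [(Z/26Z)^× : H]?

ord(21) | φ(26) = φ(2)·φ(13) = 1·12 = 12 = 2^2 · 3.
Divisors of 12: 1, 2, 3, 4, 6, 12.
Compute 21^d (mod 26) for the divisors d until we hit 1:
21^1 ≡ 21 (mod 26)
21^2 ≡ 25 (mod 26)
21^3 ≡ 5 (mod 26)
21^4 ≡ 1 (mod 26) ✓
Thus |⟨21⟩| = ord(21) = 4.
The index is φ(26) / ord(21) = 12 / 4 = 3.

3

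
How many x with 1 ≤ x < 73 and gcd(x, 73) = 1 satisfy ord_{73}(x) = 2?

1

φ(73) = 73 − 1 = 72 = 2^3 · 3^2.
In a cyclic group of order 72, there are φ(d) elements of order d for each divisor d of 72, and zero for non-divisors.
2 | 72, and φ(2) = 2 − 1 = 1.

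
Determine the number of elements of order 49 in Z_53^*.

φ(53) = 53 − 1 = 52 = 2^2 · 13.
In a cyclic group of order 52, there are φ(d) elements of order d for each divisor d of 52, and zero for non-divisors.
49 does not divide 52, so no element of (Z/53Z)^× has order 49.

0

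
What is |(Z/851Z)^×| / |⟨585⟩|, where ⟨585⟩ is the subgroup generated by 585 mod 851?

4

By Lagrange's theorem, ord_851(585) divides φ(851) = φ(23·37) = (23−1)·(37−1) = 22·36 = 792 = 2^3 · 3^2 · 11.
Divisors of 792: 1, 2, 3, 4, 6, 8, 9, 11, 12, 18, 22, 24, 33, 36, 44, 66, 72, 88, 99, 132, 198, 264, 396, 792.
Compute 585^d (mod 851) for the divisors d until we hit 1:
585^1 ≡ 585 (mod 851)
585^2 ≡ 123 (mod 851)
585^3 ≡ 471 (mod 851)
585^4 ≡ 662 (mod 851)
585^6 ≡ 581 (mod 851)
585^8 ≡ 830 (mod 851)
585^9 ≡ 480 (mod 851)
585^11 ≡ 321 (mod 851)
585^12 ≡ 565 (mod 851)
585^18 ≡ 630 (mod 851)
585^22 ≡ 70 (mod 851)
585^24 ≡ 100 (mod 851)
585^33 ≡ 344 (mod 851)
585^36 ≡ 334 (mod 851)
585^44 ≡ 645 (mod 851)
585^66 ≡ 47 (mod 851)
585^72 ≡ 75 (mod 851)
585^88 ≡ 737 (mod 851)
585^99 ≡ 850 (mod 851)
585^132 ≡ 507 (mod 851)
585^198 ≡ 1 (mod 851) ✓
Thus |⟨585⟩| = ord(585) = 198.
Index = |(Z/851Z)^×| / |⟨585⟩| = 792 / 198 = 4.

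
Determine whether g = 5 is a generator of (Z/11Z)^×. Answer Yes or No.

No

φ(11) = 11 − 1 = 10 = 2 · 5.
Test 5^(10/q) mod 11 for each prime factor q of 10:
5^5 ≡ 1 (mod 11)  [q = 2: ≡ 1 ✗]
5^2 ≡ 3 (mod 11)  [q = 5: ≢ 1 ✓]
The check at q = 2 fails, so 5 generates a proper subgroup.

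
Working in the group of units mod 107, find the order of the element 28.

ord(28) | φ(107) = 107 − 1 = 106 = 2 · 53.
Divisors of 106: 1, 2, 53, 106.
Test each divisor d:
28^1 ≡ 28 (mod 107)
28^2 ≡ 35 (mod 107)
28^53 ≡ 106 (mod 107)
28^106 ≡ 1 (mod 107) ✓
Therefore the multiplicative order of 28 modulo 107 is 106.

106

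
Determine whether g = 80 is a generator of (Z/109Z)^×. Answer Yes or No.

No

φ(109) = 109 − 1 = 108 = 2^2 · 3^3.
Test 80^(108/q) mod 109 for each prime factor q of 108:
80^54 ≡ 1 (mod 109)  [q = 2: ≡ 1 ✗]
80^36 ≡ 63 (mod 109)  [q = 3: ≢ 1 ✓]
80^54 ≡ 1 shows ord(80) | 54, strictly less than φ(109); not a primitive root.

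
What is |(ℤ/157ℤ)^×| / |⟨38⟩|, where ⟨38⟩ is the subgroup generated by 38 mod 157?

1

ord(38) | φ(157) = 157 − 1 = 156 = 2^2 · 3 · 13.
Divisors of 156: 1, 2, 3, 4, 6, 12, 13, 26, 39, 52, 78, 156.
Test each divisor d:
38^1 ≡ 38 (mod 157)
38^2 ≡ 31 (mod 157)
38^3 ≡ 79 (mod 157)
38^4 ≡ 19 (mod 157)
38^6 ≡ 118 (mod 157)
38^12 ≡ 108 (mod 157)
38^13 ≡ 22 (mod 157)
38^26 ≡ 13 (mod 157)
38^39 ≡ 129 (mod 157)
38^52 ≡ 12 (mod 157)
38^78 ≡ 156 (mod 157)
38^156 ≡ 1 (mod 157) ✓
Thus |⟨38⟩| = ord(38) = 156.
Index = |(Z/157Z)^×| / |⟨38⟩| = 156 / 156 = 1.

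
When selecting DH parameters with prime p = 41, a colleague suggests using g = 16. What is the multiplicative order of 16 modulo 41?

5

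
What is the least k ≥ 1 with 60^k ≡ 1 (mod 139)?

46

The order of 60 must divide φ(139) = 139 − 1 = 138 = 2 · 3 · 23.
Divisors of 138: 1, 2, 3, 6, 23, 46, 69, 138.
Compute 60^d (mod 139) for the divisors d until we hit 1:
60^1 ≡ 60 (mod 139)
60^2 ≡ 125 (mod 139)
60^3 ≡ 133 (mod 139)
60^6 ≡ 36 (mod 139)
60^23 ≡ 138 (mod 139)
60^46 ≡ 1 (mod 139) ✓
Therefore the multiplicative order of 60 modulo 139 is 46.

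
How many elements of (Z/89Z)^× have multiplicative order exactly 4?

2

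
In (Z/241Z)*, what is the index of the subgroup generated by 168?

3

By Lagrange's theorem, ord_241(168) divides φ(241) = 241 − 1 = 240 = 2^4 · 3 · 5.
Divisors of 240: 1, 2, 3, 4, 5, 6, 8, 10, 12, 15, 16, 20, 24, 30, 40, 48, 60, 80, 120, 240.
Evaluate successive powers at the divisors of 240:
168^1 ≡ 168 (mod 241)
168^2 ≡ 27 (mod 241)
168^3 ≡ 198 (mod 241)
168^4 ≡ 6 (mod 241)
168^5 ≡ 44 (mod 241)
168^6 ≡ 162 (mod 241)
168^8 ≡ 36 (mod 241)
168^10 ≡ 8 (mod 241)
168^12 ≡ 216 (mod 241)
168^15 ≡ 111 (mod 241)
168^16 ≡ 91 (mod 241)
168^20 ≡ 64 (mod 241)
168^24 ≡ 143 (mod 241)
168^30 ≡ 30 (mod 241)
168^40 ≡ 240 (mod 241)
168^48 ≡ 205 (mod 241)
168^60 ≡ 177 (mod 241)
168^80 ≡ 1 (mod 241) ✓
Thus |⟨168⟩| = ord(168) = 80.
Index = |(Z/241Z)^×| / |⟨168⟩| = 240 / 80 = 3.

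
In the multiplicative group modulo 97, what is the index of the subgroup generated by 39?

1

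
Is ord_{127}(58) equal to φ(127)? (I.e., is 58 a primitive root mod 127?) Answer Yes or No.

Yes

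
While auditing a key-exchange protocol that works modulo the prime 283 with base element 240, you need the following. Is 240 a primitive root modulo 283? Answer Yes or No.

φ(283) = 283 − 1 = 282 = 2 · 3 · 47.
An element g generates (Z/283Z)^× iff g^(282/q) ≢ 1 (mod 283) for each prime q ∈ {2, 3, 47}.
240^141 ≡ 1 (mod 283)  [q = 2: ≡ 1 ✗]
240^94 ≡ 1 (mod 283)  [q = 3: ≡ 1 ✗]
240^6 ≡ 256 (mod 283)  [q = 47: ≢ 1 ✓]
The check at q = 2 fails, so 240 generates a proper subgroup.

No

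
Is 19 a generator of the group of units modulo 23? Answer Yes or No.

φ(23) = 23 − 1 = 22 = 2 · 11.
19 is a primitive root mod 23 iff 19^(φ(23)/q) ≢ 1 for every prime q | φ(23), i.e. q ∈ {2, 11}.
19^11 ≡ 22 (mod 23)  [q = 2: ≢ 1 ✓]
19^2 ≡ 16 (mod 23)  [q = 11: ≢ 1 ✓]
None equal 1, so ord_23(19) = 22: 19 is a primitive root.

Yes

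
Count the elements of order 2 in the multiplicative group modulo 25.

1

φ(25) = φ(5^2) = 5·(5−1) = 20 = 2^2 · 5.
(Z/25Z)^× is cyclic (|G| = 20); a cyclic group of order m has exactly φ(d) elements of each order d | m, and none otherwise.
2 | 20, and φ(2) = 2 − 1 = 1.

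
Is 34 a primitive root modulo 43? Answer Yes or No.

Yes

φ(43) = 43 − 1 = 42 = 2 · 3 · 7.
Test 34^(42/q) mod 43 for each prime factor q of 42:
34^21 ≡ 42 (mod 43)  [q = 2: ≢ 1 ✓]
34^14 ≡ 6 (mod 43)  [q = 3: ≢ 1 ✓]
34^6 ≡ 4 (mod 43)  [q = 7: ≢ 1 ✓]
None equal 1, so ord_43(34) = 42: 34 is a primitive root.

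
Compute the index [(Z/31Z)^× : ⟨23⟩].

The order of 23 must divide φ(31) = 31 − 1 = 30 = 2 · 3 · 5.
Divisors of 30: 1, 2, 3, 5, 6, 10, 15, 30.
Test each divisor d:
23^1 ≡ 23 (mod 31)
23^2 ≡ 2 (mod 31)
23^3 ≡ 15 (mod 31)
23^5 ≡ 30 (mod 31)
23^6 ≡ 8 (mod 31)
23^10 ≡ 1 (mod 31) ✓
Thus |⟨23⟩| = ord(23) = 10.
Index = |(Z/31Z)^×| / |⟨23⟩| = 30 / 10 = 3.

3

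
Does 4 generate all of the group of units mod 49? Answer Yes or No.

φ(49) = φ(7^2) = 7·(7−1) = 42 = 2 · 3 · 7.
It suffices to check that the order of 4 is not a proper divisor of 42: compute 4^(42/q) for q ∈ {2, 3, 7}.
4^21 ≡ 1 (mod 49)  [q = 2: ≡ 1 ✗]
4^14 ≡ 30 (mod 49)  [q = 3: ≢ 1 ✓]
4^6 ≡ 29 (mod 49)  [q = 7: ≢ 1 ✓]
The check at q = 2 fails, so 4 generates a proper subgroup.

No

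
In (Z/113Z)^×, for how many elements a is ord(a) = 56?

φ(113) = 113 − 1 = 112 = 2^4 · 7.
(Z/113Z)^× is cyclic (|G| = 112); a cyclic group of order m has exactly φ(d) elements of each order d | m, and none otherwise.
56 = 2^3 · 7 divides 112, and φ(56) = 24.

24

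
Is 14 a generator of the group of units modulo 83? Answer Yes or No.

Yes

φ(83) = 83 − 1 = 82 = 2 · 41.
Test 14^(82/q) mod 83 for each prime factor q of 82:
14^41 ≡ 82 (mod 83)  [q = 2: ≢ 1 ✓]
14^2 ≡ 30 (mod 83)  [q = 41: ≢ 1 ✓]
Every test exponent gives a nontrivial residue, hence 14 generates the full group.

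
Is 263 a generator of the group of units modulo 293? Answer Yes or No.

φ(293) = 293 − 1 = 292 = 2^2 · 73.
263 is a primitive root mod 293 iff 263^(φ(293)/q) ≢ 1 for every prime q | φ(293), i.e. q ∈ {2, 73}.
263^146 ≡ 292 (mod 293)  [q = 2: ≢ 1 ✓]
263^4 ≡ 148 (mod 293)  [q = 73: ≢ 1 ✓]
All checks pass, so 263 has order 292 and is a primitive root modulo 293.

Yes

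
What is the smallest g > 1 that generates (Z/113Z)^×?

φ(113) = 113 − 1 = 112 = 2^4 · 7.
g is a primitive root iff g^(112/q) ≢ 1 (mod 113) for each prime q ∈ {2, 7}.
g = 2: 2^56 ≡ 1 — hits 1, so not a primitive root.
g = 3: 3^56 ≡ 112; 3^16 ≡ 49 — none is 1, so 3 is a primitive root.
Hence the least primitive root of 113 is 3.

3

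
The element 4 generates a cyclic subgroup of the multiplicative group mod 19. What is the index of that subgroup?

2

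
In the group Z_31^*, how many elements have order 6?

2

φ(31) = 31 − 1 = 30 = 2 · 3 · 5.
(Z/31Z)^× is cyclic (|G| = 30); a cyclic group of order m has exactly φ(d) elements of each order d | m, and none otherwise.
6 = 2 · 3 divides 30, and φ(6) = 2.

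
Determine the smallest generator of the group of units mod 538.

φ(538) = φ(2)·φ(269) = 1·268 = 268 = 2^2 · 67.
g is a primitive root iff g^(268/q) ≢ 1 (mod 538) for each prime q ∈ {2, 67}.
g = 2: gcd(2, 538) = 2 > 1, not a unit — skip.
g = 3: 3^134 ≡ 537; 3^4 ≡ 81 — none is 1, so 3 is a primitive root.
So 3 is the smallest generator of (Z/538Z)^×.

3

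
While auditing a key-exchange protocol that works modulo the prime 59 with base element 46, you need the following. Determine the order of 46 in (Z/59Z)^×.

29

Since 46 ∈ (Z/59Z)^×, its order divides φ(59) = 59 − 1 = 58 = 2 · 29.
Divisors of 58: 1, 2, 29, 58.
Test each divisor d:
46^1 ≡ 46 (mod 59)
46^2 ≡ 51 (mod 59)
46^29 ≡ 1 (mod 59) ✓
Therefore the multiplicative order of 46 modulo 59 is 29.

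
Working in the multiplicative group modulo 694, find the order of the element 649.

173

ord(649) | φ(694) = φ(2)·φ(347) = 1·346 = 346 = 2 · 173.
Divisors of 346: 1, 2, 173, 346.
Test each divisor d:
649^1 ≡ 649 (mod 694)
649^2 ≡ 637 (mod 694)
649^173 ≡ 1 (mod 694) ✓
So ord_694(649) = 173.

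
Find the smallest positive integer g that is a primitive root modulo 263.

φ(263) = 263 − 1 = 262 = 2 · 131.
Test candidates g = 2, 3, … against the prime factors q ∈ {2, 131} of φ(263): g is a generator iff g^(262/q) ≢ 1 for every such q.
g = 2: 2^131 ≡ 1 — hits 1, so not a primitive root.
g = 3: 3^131 ≡ 1 — hits 1, so not a primitive root.
g = 4: 4^131 ≡ 1 — hits 1, so not a primitive root.
g = 5: 5^131 ≡ 262; 5^2 ≡ 25 — none is 1, so 5 is a primitive root.
So 5 is the smallest generator of (Z/263Z)^×.

5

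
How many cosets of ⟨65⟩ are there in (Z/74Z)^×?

The order of 65 must divide φ(74) = φ(2)·φ(37) = 1·36 = 36 = 2^2 · 3^2.
Divisors of 36: 1, 2, 3, 4, 6, 9, 12, 18, 36.
Evaluate successive powers at the divisors of 36:
65^1 ≡ 65 (mod 74)
65^2 ≡ 7 (mod 74)
65^3 ≡ 11 (mod 74)
65^4 ≡ 49 (mod 74)
65^6 ≡ 47 (mod 74)
65^9 ≡ 73 (mod 74)
65^12 ≡ 63 (mod 74)
65^18 ≡ 1 (mod 74) ✓
So ord_74(65) = 18, hence |⟨65⟩| = 18.
The index is φ(74) / ord(65) = 36 / 18 = 2.

2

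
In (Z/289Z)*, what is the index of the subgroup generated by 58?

By Lagrange's theorem, ord_289(58) divides φ(289) = φ(17^2) = 17·(17−1) = 272 = 2^4 · 17.
Divisors of 272: 1, 2, 4, 8, 16, 17, 34, 68, 136, 272.
Check 58^d mod 289 for each divisor in increasing order:
58^1 ≡ 58
58^2 ≡ 185
58^4 ≡ 123
58^8 ≡ 101
58^16 ≡ 86
58^17 ≡ 75
58^34 ≡ 134
58^68 ≡ 38
58^136 ≡ 288
58^272 ≡ 1
The order of 58 is 272, so the subgroup it generates has 272 elements.
Index = |(Z/289Z)^×| / |⟨58⟩| = 272 / 272 = 1.

1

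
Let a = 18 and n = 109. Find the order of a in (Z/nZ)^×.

108

ord(18) | φ(109) = 109 − 1 = 108 = 2^2 · 3^3.
Divisors of 108: 1, 2, 3, 4, 6, 9, 12, 18, 27, 36, 54, 108.
Compute 18^d (mod 109) for the divisors d until we hit 1:
18^1 ≡ 18 (mod 109)
18^2 ≡ 106 (mod 109)
18^3 ≡ 55 (mod 109)
18^4 ≡ 9 (mod 109)
18^6 ≡ 82 (mod 109)
18^9 ≡ 41 (mod 109)
18^12 ≡ 75 (mod 109)
18^18 ≡ 46 (mod 109)
18^27 ≡ 33 (mod 109)
18^36 ≡ 45 (mod 109)
18^54 ≡ 108 (mod 109)
18^108 ≡ 1 (mod 109) ✓
So ord_109(18) = 108.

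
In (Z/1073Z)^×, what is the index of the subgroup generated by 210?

By Lagrange's theorem, ord_1073(210) divides φ(1073) = φ(29·37) = (29−1)·(37−1) = 28·36 = 1008 = 2^4 · 3^2 · 7.
Divisors of 1008: 1, 2, 3, 4, 6, 7, 8, 9, 12, 14, 16, 18, 21, 24, 28, 36, 42, 48, 56, 63, 72, 84, 112, 126, 144, 168, 252, 336, 504, 1008.
Evaluate successive powers at the divisors of 1008:
210^1 ≡ 210 (mod 1073)
210^2 ≡ 107 (mod 1073)
210^3 ≡ 1010 (mod 1073)
210^4 ≡ 719 (mod 1073)
210^6 ≡ 750 (mod 1073)
210^7 ≡ 842 (mod 1073)
210^8 ≡ 848 (mod 1073)
210^9 ≡ 1035 (mod 1073)
210^12 ≡ 248 (mod 1073)
210^14 ≡ 784 (mod 1073)
210^16 ≡ 194 (mod 1073)
210^18 ≡ 371 (mod 1073)
210^21 ≡ 233 (mod 1073)
210^24 ≡ 343 (mod 1073)
210^28 ≡ 900 (mod 1073)
210^36 ≡ 297 (mod 1073)
210^42 ≡ 639 (mod 1073)
210^48 ≡ 692 (mod 1073)
210^56 ≡ 958 (mod 1073)
210^63 ≡ 813 (mod 1073)
210^72 ≡ 223 (mod 1073)
210^84 ≡ 581 (mod 1073)
210^112 ≡ 349 (mod 1073)
210^126 ≡ 1 (mod 1073) ✓
So ord_1073(210) = 126, hence |⟨210⟩| = 126.
The index is φ(1073) / ord(210) = 1008 / 126 = 8.

8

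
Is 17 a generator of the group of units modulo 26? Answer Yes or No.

φ(26) = φ(2)·φ(13) = 1·12 = 12 = 2^2 · 3.
17 is a primitive root mod 26 iff 17^(φ(26)/q) ≢ 1 for every prime q | φ(26), i.e. q ∈ {2, 3}.
17^6 ≡ 1 (mod 26)  [q = 2: ≡ 1 ✗]
17^4 ≡ 9 (mod 26)  [q = 3: ≢ 1 ✓]
Since 17^6 ≡ 1, the order of 17 divides 6 < 12, so 17 is not a primitive root.

No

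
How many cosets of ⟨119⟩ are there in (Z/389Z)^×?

4

By Lagrange's theorem, ord_389(119) divides φ(389) = 389 − 1 = 388 = 2^2 · 97.
Divisors of 388: 1, 2, 4, 97, 194, 388.
Compute 119^d (mod 389) for the divisors d until we hit 1:
119^1 ≡ 119 (mod 389)
119^2 ≡ 157 (mod 389)
119^4 ≡ 142 (mod 389)
119^97 ≡ 1 (mod 389) ✓
Thus |⟨119⟩| = ord(119) = 97.
Index = |(Z/389Z)^×| / |⟨119⟩| = 388 / 97 = 4.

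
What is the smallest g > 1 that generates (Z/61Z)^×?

φ(61) = 61 − 1 = 60 = 2^2 · 3 · 5.
Test candidates g = 2, 3, … against the prime factors q ∈ {2, 3, 5} of φ(61): g is a generator iff g^(60/q) ≢ 1 for every such q.
g = 2: 2^30 ≡ 60; 2^20 ≡ 47; 2^12 ≡ 9 — none is 1, so 2 is a primitive root.
The smallest primitive root modulo 61 is 2.

2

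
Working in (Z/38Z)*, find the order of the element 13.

By Lagrange's theorem, ord_38(13) divides φ(38) = φ(2)·φ(19) = 1·18 = 18 = 2 · 3^2.
Divisors of 18: 1, 2, 3, 6, 9, 18.
Test each divisor d:
13^1 ≡ 13 (mod 38)
13^2 ≡ 17 (mod 38)
13^3 ≡ 31 (mod 38)
13^6 ≡ 11 (mod 38)
13^9 ≡ 37 (mod 38)
13^18 ≡ 1 (mod 38) ✓
So ord_38(13) = 18.

18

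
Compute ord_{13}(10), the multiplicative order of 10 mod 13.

ord(10) | φ(13) = 13 − 1 = 12 = 2^2 · 3.
Divisors of 12: 1, 2, 3, 4, 6, 12.
Compute 10^d (mod 13) for the divisors d until we hit 1:
10^1 ≡ 10
10^2 ≡ 9
10^3 ≡ 12
10^4 ≡ 3
10^6 ≡ 1
Therefore the multiplicative order of 10 modulo 13 is 6.

6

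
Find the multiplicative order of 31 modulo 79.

39

ord(31) | φ(79) = 79 − 1 = 78 = 2 · 3 · 13.
Divisors of 78: 1, 2, 3, 6, 13, 26, 39, 78.
Compute 31^d (mod 79) for the divisors d until we hit 1:
31^1 ≡ 31 (mod 79)
31^2 ≡ 13 (mod 79)
31^3 ≡ 8 (mod 79)
31^6 ≡ 64 (mod 79)
31^13 ≡ 23 (mod 79)
31^26 ≡ 55 (mod 79)
31^39 ≡ 1 (mod 79) ✓
Therefore the multiplicative order of 31 modulo 79 is 39.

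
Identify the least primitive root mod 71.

7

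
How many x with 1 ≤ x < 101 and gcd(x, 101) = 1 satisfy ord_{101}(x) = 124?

0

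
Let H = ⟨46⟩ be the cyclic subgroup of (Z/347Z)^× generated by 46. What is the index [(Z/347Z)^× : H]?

2

By Lagrange's theorem, ord_347(46) divides φ(347) = 347 − 1 = 346 = 2 · 173.
Divisors of 346: 1, 2, 173, 346.
Evaluate successive powers at the divisors of 346:
46^1 ≡ 46 (mod 347)
46^2 ≡ 34 (mod 347)
46^173 ≡ 1 (mod 347) ✓
Thus |⟨46⟩| = ord(46) = 173.
Index = |(Z/347Z)^×| / |⟨46⟩| = 346 / 173 = 2.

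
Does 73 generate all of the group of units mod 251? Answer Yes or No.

No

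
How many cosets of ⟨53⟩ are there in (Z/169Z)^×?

The order of 53 must divide φ(169) = φ(13^2) = 13·(13−1) = 156 = 2^2 · 3 · 13.
Divisors of 156: 1, 2, 3, 4, 6, 12, 13, 26, 39, 52, 78, 156.
Check 53^d mod 169 for each divisor in increasing order:
53^1 ≡ 53 (mod 169)
53^2 ≡ 105 (mod 169)
53^3 ≡ 157 (mod 169)
53^4 ≡ 40 (mod 169)
53^6 ≡ 144 (mod 169)
53^12 ≡ 118 (mod 169)
53^13 ≡ 1 (mod 169) ✓
Thus |⟨53⟩| = ord(53) = 13.
[(Z/169Z)^× : ⟨53⟩] = 156/13 = 12.

12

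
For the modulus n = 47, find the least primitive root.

φ(47) = 47 − 1 = 46 = 2 · 23.
g is a primitive root iff g^(46/q) ≢ 1 (mod 47) for each prime q ∈ {2, 23}.
g = 2: 2^23 ≡ 1 — hits 1, so not a primitive root.
g = 3: 3^23 ≡ 1 — hits 1, so not a primitive root.
g = 4: 4^23 ≡ 1 — hits 1, so not a primitive root.
g = 5: 5^23 ≡ 46; 5^2 ≡ 25 — none is 1, so 5 is a primitive root.
So 5 is the smallest generator of (Z/47Z)^×.

5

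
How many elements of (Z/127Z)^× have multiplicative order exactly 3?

2

φ(127) = 127 − 1 = 126 = 2 · 3^2 · 7.
(Z/127Z)^× is cyclic (|G| = 126); a cyclic group of order m has exactly φ(d) elements of each order d | m, and none otherwise.
3 | 126, and φ(3) = 3 − 1 = 2.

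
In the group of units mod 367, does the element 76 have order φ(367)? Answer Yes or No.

φ(367) = 367 − 1 = 366 = 2 · 3 · 61.
76 is a primitive root mod 367 iff 76^(φ(367)/q) ≢ 1 for every prime q | φ(367), i.e. q ∈ {2, 3, 61}.
76^183 ≡ 366 (mod 367)  [q = 2: ≢ 1 ✓]
76^122 ≡ 283 (mod 367)  [q = 3: ≢ 1 ✓]
76^6 ≡ 101 (mod 367)  [q = 61: ≢ 1 ✓]
Every test exponent gives a nontrivial residue, hence 76 generates the full group.

Yes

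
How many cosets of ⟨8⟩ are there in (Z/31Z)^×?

6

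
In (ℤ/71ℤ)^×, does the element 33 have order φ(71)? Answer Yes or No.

Yes

φ(71) = 71 − 1 = 70 = 2 · 5 · 7.
It suffices to check that the order of 33 is not a proper divisor of 70: compute 33^(70/q) for q ∈ {2, 5, 7}.
33^35 ≡ 70 (mod 71)  [q = 2: ≢ 1 ✓]
33^14 ≡ 5 (mod 71)  [q = 5: ≢ 1 ✓]
33^10 ≡ 45 (mod 71)  [q = 7: ≢ 1 ✓]
All checks pass, so 33 has order 70 and is a primitive root modulo 71.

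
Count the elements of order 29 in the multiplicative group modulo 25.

0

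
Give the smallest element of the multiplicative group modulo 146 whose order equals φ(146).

5

φ(146) = φ(2)·φ(73) = 1·72 = 72 = 2^3 · 3^2.
g is a primitive root iff g^(72/q) ≢ 1 (mod 146) for each prime q ∈ {2, 3}.
g = 2: gcd(2, 146) = 2 > 1, not a unit — skip.
g = 3: 3^36 ≡ 1 — hits 1, so not a primitive root.
g = 4: gcd(4, 146) = 2 > 1, not a unit — skip.
g = 5: 5^36 ≡ 145; 5^24 ≡ 81 — none is 1, so 5 is a primitive root.
So 5 is the smallest generator of (Z/146Z)^×.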